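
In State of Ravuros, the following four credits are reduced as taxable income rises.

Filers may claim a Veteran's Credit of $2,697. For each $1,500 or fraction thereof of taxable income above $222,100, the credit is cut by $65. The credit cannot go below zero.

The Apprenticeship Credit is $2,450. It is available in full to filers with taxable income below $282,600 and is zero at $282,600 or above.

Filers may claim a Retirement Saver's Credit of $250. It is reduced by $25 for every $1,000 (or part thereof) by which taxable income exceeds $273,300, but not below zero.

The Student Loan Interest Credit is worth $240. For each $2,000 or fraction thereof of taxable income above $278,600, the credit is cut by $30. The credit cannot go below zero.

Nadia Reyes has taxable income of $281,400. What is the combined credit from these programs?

$2,752

Veteran's Credit: income exceeds $222,100 by $59,300, which is 40 full-or-partial $1,500 increments; reduction = 40 × $65 = $2,600, leaving $97.
Apprenticeship Credit: $281,400 is below the $282,600 cutoff, so the full $2,450 applies.
Retirement Saver's Credit: income exceeds $273,300 by $8,100, which is 9 full-or-partial $1,000 increments; reduction = 9 × $25 = $225, leaving $25.
Student Loan Interest Credit: income exceeds $278,600 by $2,800, which is 2 full-or-partial $2,000 increments; reduction = 2 × $30 = $60, leaving $180.
Total: $97 + $2,450 + $25 + $180 = $2,752.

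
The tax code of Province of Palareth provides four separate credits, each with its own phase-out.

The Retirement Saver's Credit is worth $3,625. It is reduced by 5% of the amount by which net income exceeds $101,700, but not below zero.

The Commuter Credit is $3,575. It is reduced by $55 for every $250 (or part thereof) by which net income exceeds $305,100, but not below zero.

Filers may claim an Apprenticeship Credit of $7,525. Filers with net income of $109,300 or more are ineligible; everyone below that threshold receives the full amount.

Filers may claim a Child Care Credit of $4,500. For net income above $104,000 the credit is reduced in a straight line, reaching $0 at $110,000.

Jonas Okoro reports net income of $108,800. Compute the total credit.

Retirement Saver's Credit: 5% of the $7,100 excess over $101,700 is $355; credit = $3,625 − $355 = $3,270.
Commuter Credit: $108,800 is at or below the $305,100 threshold, so the full $3,575 applies.
Apprenticeship Credit: $108,800 is below the $109,300 cutoff, so the full $7,525 applies.
Child Care Credit: $108,800 is $4,800 into a $6,000 phase-out range, leaving 1,200/6,000 of the credit: $4,500 × 1,200/6,000 = $900.
Total: $3,270 + $3,575 + $7,525 + $900 = $15,270.

$15,270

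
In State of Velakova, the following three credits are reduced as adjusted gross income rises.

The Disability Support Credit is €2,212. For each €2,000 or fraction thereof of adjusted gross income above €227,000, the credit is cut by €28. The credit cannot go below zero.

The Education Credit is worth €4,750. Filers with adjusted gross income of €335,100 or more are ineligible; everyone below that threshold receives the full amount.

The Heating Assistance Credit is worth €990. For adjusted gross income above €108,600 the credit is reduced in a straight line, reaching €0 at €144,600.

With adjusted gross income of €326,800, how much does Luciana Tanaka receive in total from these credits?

€5,562

Disability Support Credit: income exceeds €227,000 by €99,800, which is 50 full-or-partial €2,000 increments; reduction = 50 × €28 = €1,400, leaving €812.
Education Credit: €326,800 is below the €335,100 cutoff, so the full €4,750 applies.
Heating Assistance Credit: €326,800 is at or above €144,600, so the credit is €0.
Total: €812 + €4,750 + €0 = €5,562.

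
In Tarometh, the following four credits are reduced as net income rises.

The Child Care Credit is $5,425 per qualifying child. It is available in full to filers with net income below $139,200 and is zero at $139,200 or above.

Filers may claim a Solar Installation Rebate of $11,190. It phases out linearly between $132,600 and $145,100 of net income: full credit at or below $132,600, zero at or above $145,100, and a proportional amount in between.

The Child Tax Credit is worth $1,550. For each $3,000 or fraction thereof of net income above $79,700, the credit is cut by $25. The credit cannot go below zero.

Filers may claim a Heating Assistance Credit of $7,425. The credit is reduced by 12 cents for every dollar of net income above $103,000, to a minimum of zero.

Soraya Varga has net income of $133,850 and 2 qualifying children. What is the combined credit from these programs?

$25,719

Child Care Credit: base = 2 × $5,425 = $10,850. $133,850 is below the $139,200 cutoff, so the full $10,850 applies.
Solar Installation Rebate: $133,850 is $1,250 into a $12,500 phase-out range, leaving 11,250/12,500 of the credit: $11,190 × 11,250/12,500 = $10,071.
Child Tax Credit: income exceeds $79,700 by $54,150, which is 19 full-or-partial $3,000 increments; reduction = 19 × $25 = $475, leaving $1,075.
Heating Assistance Credit: 12% of the $30,850 excess over $103,000 is $3,702; credit = $7,425 − $3,702 = $3,723.
Total: $10,850 + $10,071 + $1,075 + $3,723 = $25,719.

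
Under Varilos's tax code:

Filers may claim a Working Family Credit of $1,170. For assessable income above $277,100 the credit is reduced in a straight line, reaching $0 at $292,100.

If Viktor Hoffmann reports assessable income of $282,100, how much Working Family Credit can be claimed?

Working Family Credit: $282,100 is $5,000 into a $15,000 phase-out range, leaving 10,000/15,000 of the credit: $1,170 × 10,000/15,000 = $780.

$780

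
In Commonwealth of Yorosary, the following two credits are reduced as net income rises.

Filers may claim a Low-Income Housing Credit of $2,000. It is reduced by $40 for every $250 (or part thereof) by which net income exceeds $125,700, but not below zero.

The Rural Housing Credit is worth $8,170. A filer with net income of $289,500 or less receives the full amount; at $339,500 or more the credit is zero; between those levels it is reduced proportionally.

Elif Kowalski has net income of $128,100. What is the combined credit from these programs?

$9,770

Low-Income Housing Credit: income exceeds $125,700 by $2,400, which is 10 full-or-partial $250 increments; reduction = 10 × $40 = $400, leaving $1,600.
Rural Housing Credit: $128,100 is at or below the $289,500 threshold, so the full $8,170 applies.
Total: $1,600 + $8,170 = $9,770.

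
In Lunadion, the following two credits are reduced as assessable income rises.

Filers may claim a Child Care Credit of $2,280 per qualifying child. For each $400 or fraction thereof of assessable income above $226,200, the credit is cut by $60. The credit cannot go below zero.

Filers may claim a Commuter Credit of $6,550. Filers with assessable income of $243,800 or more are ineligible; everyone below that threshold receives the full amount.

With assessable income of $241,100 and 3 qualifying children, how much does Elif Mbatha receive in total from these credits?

$11,110

Child Care Credit: base = 3 × $2,280 = $6,840. income exceeds $226,200 by $14,900, which is 38 full-or-partial $400 increments; reduction = 38 × $60 = $2,280, leaving $4,560.
Commuter Credit: $241,100 is below the $243,800 cutoff, so the full $6,550 applies.
Total: $4,560 + $6,550 = $11,110.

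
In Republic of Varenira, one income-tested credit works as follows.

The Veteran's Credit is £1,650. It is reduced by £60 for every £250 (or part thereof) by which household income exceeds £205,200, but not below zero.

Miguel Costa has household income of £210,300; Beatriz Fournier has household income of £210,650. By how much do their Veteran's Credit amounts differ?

£60

Miguel (£210,300): Veteran's Credit: income exceeds £205,200 by £5,100, which is 21 full-or-partial £250 increments; reduction = 21 × £60 = £1,260, leaving £390.
Beatriz (£210,650): Veteran's Credit: income exceeds £205,200 by £5,450, which is 22 full-or-partial £250 increments; reduction = 22 × £60 = £1,320, leaving £330.
Difference: |£390 − £330| = £60.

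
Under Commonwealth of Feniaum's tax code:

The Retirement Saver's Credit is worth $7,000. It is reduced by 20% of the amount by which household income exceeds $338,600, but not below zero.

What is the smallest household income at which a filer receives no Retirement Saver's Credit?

The credit falls by 20% of each dollar above $338,600, so it reaches zero when the excess is $7,000 / 20% = $35,000: income = $338,600 + $35,000 = $373,600.

$373,600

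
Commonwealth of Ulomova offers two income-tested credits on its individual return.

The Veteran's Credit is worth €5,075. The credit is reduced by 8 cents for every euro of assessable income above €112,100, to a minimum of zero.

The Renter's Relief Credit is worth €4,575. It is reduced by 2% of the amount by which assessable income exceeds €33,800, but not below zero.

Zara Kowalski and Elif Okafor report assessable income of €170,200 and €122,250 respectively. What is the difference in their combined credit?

Zara (€170,200): Veteran's Credit: 8% of the €58,100 excess over €112,100 is €4,648; credit = €5,075 − €4,648 = €427. Renter's Relief Credit: 2% of the €136,400 excess over €33,800 is €2,728; credit = €4,575 − €2,728 = €1,847. total €427 + €1,847 = €2,274
Elif (€122,250): Veteran's Credit: 8% of the €10,150 excess over €112,100 is €812; credit = €5,075 − €812 = €4,263. Renter's Relief Credit: 2% of the €88,450 excess over €33,800 is €1,769; credit = €4,575 − €1,769 = €2,806. total €4,263 + €2,806 = €7,069
Difference: |€2,274 − €7,069| = €4,795.

€4,795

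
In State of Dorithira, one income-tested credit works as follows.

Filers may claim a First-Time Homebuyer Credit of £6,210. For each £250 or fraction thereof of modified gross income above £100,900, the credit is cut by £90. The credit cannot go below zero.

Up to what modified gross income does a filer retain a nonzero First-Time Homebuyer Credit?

After 68 increments the reduction is 68 × £90 = £6,120, leaving £90; one more increment wipes it out. Increment 68 ends at excess 68 × £250 = £17,000, so the highest qualifying income is £100,900 + £17,000 = £117,900.

£117,900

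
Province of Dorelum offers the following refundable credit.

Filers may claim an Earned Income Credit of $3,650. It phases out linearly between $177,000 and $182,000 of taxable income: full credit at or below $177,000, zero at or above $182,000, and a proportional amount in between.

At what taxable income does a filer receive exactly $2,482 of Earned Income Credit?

$2,482 is 2,482/3,650 of the full $3,650, so 1,168/3,650 of the $5,000 range has been used: income = $177,000 + $5,000 × 1,168/3,650 = $178,600.

$178,600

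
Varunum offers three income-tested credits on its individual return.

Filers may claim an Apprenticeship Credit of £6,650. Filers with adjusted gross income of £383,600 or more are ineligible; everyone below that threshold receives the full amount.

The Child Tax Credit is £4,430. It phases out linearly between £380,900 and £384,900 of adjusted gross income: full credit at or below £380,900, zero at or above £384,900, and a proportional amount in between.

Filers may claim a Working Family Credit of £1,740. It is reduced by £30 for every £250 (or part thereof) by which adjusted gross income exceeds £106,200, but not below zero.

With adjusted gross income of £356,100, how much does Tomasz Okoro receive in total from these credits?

Apprenticeship Credit: £356,100 is below the £383,600 cutoff, so the full £6,650 applies.
Child Tax Credit: £356,100 is at or below the £380,900 threshold, so the full £4,430 applies.
Working Family Credit: income exceeds £106,200 by £249,900 → 1000 increments × £30 = £30,000 ≥ base, so the credit is £0.
Total: £6,650 + £4,430 + £0 = £11,080.

£11,080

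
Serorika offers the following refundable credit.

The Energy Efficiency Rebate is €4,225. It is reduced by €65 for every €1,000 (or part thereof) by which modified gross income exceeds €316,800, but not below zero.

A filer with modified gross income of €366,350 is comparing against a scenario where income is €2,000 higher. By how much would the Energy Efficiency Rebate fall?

At €366,350 — income exceeds €316,800 by €49,550, which is 50 full-or-partial €1,000 increments; reduction = 50 × €65 = €3,250, leaving €975.
At €368,350 — income exceeds €316,800 by €51,550, which is 52 full-or-partial €1,000 increments; reduction = 52 × €65 = €3,380, leaving €845.
Lost: €975 − €845 = €130.

€130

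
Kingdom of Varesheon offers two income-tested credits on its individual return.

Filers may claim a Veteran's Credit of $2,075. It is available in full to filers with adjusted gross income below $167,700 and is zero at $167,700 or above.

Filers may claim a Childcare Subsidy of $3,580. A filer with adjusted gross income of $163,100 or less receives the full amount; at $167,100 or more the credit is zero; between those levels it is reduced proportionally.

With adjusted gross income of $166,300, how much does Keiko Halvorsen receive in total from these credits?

$2,791

Veteran's Credit: $166,300 is below the $167,700 cutoff, so the full $2,075 applies.
Childcare Subsidy: $166,300 is $3,200 into a $4,000 phase-out range, leaving 800/4,000 of the credit: $3,580 × 800/4,000 = $716.
Total: $2,075 + $716 = $2,791.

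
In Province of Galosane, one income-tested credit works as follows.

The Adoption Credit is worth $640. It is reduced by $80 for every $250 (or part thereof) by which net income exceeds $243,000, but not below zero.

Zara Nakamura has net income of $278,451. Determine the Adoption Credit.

$0

Adoption Credit: income exceeds $243,000 by $35,451 → 142 increments × $80 = $11,360 ≥ base, so the credit is $0.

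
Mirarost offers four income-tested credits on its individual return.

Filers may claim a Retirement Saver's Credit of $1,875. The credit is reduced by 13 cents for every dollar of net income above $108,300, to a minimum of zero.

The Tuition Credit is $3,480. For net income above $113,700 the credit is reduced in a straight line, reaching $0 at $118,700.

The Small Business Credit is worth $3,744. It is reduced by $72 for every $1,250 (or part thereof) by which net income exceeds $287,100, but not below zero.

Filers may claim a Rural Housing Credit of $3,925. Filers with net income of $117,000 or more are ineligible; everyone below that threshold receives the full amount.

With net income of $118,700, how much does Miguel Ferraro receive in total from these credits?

Retirement Saver's Credit: 13% of the $10,400 excess over $108,300 is $1,352; credit = $1,875 − $1,352 = $523.
Tuition Credit: $118,700 is at or above $118,700, so the credit is $0.
Small Business Credit: $118,700 is at or below the $287,100 threshold, so the full $3,744 applies.
Rural Housing Credit: $118,700 meets or exceeds the $117,000 cutoff, so the credit is $0.
Total: $523 + $0 + $3,744 + $0 = $4,267.

$4,267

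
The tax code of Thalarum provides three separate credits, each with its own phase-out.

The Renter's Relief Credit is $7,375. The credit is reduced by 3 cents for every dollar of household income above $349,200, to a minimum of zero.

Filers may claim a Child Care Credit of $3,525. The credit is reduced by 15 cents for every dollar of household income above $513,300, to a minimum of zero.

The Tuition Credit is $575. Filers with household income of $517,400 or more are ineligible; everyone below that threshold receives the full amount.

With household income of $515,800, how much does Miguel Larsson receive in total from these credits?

$6,102

Renter's Relief Credit: 3% of the $166,600 excess over $349,200 is $4,998; credit = $7,375 − $4,998 = $2,377.
Child Care Credit: 15% of the $2,500 excess over $513,300 is $375; credit = $3,525 − $375 = $3,150.
Tuition Credit: $515,800 is below the $517,400 cutoff, so the full $575 applies.
Total: $2,377 + $3,150 + $575 = $6,102.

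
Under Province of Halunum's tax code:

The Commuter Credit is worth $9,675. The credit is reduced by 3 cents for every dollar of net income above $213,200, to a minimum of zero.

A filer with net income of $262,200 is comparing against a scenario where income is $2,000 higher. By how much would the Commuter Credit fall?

$60

At $262,200 — 3% of the $49,000 excess over $213,200 is $1,470; credit = $9,675 − $1,470 = $8,205.
At $264,200 — 3% of the $51,000 excess over $213,200 is $1,530; credit = $9,675 − $1,530 = $8,145.
Lost: $8,205 − $8,145 = $60.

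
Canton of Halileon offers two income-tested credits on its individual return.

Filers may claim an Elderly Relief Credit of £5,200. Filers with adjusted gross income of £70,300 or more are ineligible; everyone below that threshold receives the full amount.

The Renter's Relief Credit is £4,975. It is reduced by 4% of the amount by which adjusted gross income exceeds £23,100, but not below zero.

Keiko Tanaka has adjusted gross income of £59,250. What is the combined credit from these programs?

Elderly Relief Credit: £59,250 is below the £70,300 cutoff, so the full £5,200 applies.
Renter's Relief Credit: 4% of the £36,150 excess over £23,100 is £1,446; credit = £4,975 − £1,446 = £3,529.
Total: £5,200 + £3,529 = £8,729.

£8,729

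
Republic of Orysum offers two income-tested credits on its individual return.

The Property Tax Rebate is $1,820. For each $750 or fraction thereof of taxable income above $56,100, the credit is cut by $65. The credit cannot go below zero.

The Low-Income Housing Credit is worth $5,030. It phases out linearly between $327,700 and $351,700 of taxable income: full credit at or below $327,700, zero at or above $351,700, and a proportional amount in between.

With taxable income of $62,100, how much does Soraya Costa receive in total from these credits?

Property Tax Rebate: income exceeds $56,100 by $6,000, which is 8 full-or-partial $750 increments; reduction = 8 × $65 = $520, leaving $1,300.
Low-Income Housing Credit: $62,100 is at or below the $327,700 threshold, so the full $5,030 applies.
Total: $1,300 + $5,030 = $6,330.

$6,330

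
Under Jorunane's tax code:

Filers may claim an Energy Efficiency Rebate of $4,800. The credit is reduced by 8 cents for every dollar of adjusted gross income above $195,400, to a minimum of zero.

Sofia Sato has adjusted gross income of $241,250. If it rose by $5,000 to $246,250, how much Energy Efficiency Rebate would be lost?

$400

At $241,250 — 8% of the $45,850 excess over $195,400 is $3,668; credit = $4,800 − $3,668 = $1,132.
At $246,250 — 8% of the $50,850 excess over $195,400 is $4,068; credit = $4,800 − $4,068 = $732.
Lost: $1,132 − $732 = $400.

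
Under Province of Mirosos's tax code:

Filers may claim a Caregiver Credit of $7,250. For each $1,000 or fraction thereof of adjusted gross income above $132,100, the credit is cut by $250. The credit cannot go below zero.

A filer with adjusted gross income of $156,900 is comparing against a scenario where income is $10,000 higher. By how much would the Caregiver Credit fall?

At $156,900 — income exceeds $132,100 by $24,800, which is 25 full-or-partial $1,000 increments; reduction = 25 × $250 = $6,250, leaving $1,000.
At $166,900 — income exceeds $132,100 by $34,800 → 35 increments × $250 = $8,750 ≥ base, so the credit is $0.
Lost: $1,000 − $0 = $1,000.

$1,000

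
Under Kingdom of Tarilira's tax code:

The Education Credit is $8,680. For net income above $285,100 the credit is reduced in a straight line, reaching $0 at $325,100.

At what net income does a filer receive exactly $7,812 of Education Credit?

$289,100

$7,812 is 7,812/8,680 of the full $8,680, so 868/8,680 of the $40,000 range has been used: income = $285,100 + $40,000 × 868/8,680 = $289,100.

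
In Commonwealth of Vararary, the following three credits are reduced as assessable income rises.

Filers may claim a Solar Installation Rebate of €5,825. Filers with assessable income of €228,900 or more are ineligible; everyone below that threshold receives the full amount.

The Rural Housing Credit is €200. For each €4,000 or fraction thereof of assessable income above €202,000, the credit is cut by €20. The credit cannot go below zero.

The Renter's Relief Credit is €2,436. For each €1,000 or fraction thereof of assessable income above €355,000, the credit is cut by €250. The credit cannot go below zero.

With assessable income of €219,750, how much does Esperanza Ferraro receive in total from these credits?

€8,361

Solar Installation Rebate: €219,750 is below the €228,900 cutoff, so the full €5,825 applies.
Rural Housing Credit: income exceeds €202,000 by €17,750, which is 5 full-or-partial €4,000 increments; reduction = 5 × €20 = €100, leaving €100.
Renter's Relief Credit: €219,750 is at or below the €355,000 threshold, so the full €2,436 applies.
Total: €5,825 + €100 + €2,436 = €8,361.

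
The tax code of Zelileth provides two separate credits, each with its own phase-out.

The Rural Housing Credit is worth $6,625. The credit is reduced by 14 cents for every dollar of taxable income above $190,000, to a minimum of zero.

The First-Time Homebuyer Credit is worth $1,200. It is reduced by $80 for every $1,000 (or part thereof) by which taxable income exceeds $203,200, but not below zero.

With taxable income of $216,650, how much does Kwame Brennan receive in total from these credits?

$2,974

Rural Housing Credit: 14% of the $26,650 excess over $190,000 is $3,731; credit = $6,625 − $3,731 = $2,894.
First-Time Homebuyer Credit: income exceeds $203,200 by $13,450, which is 14 full-or-partial $1,000 increments; reduction = 14 × $80 = $1,120, leaving $80.
Total: $2,894 + $80 = $2,974.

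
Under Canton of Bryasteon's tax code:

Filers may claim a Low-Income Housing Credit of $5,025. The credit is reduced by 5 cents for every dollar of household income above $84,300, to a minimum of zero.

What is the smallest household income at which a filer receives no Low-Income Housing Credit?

$184,800

The credit falls by 5% of each dollar above $84,300, so it reaches zero when the excess is $5,025 / 5% = $100,500: income = $84,300 + $100,500 = $184,800.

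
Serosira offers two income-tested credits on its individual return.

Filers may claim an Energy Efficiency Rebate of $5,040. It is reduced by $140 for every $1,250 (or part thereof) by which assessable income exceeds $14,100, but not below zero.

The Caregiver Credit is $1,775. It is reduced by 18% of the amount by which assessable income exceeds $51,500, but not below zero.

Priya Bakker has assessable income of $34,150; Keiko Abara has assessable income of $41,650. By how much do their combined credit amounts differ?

$840

Priya ($34,150): Energy Efficiency Rebate: income exceeds $14,100 by $20,050, which is 17 full-or-partial $1,250 increments; reduction = 17 × $140 = $2,380, leaving $2,660. Caregiver Credit: $34,150 is at or below the $51,500 threshold, so the full $1,775 applies. total $2,660 + $1,775 = $4,435
Keiko ($41,650): Energy Efficiency Rebate: income exceeds $14,100 by $27,550, which is 23 full-or-partial $1,250 increments; reduction = 23 × $140 = $3,220, leaving $1,820. Caregiver Credit: $41,650 is at or below the $51,500 threshold, so the full $1,775 applies. total $1,820 + $1,775 = $3,595
Difference: |$4,435 − $3,595| = $840.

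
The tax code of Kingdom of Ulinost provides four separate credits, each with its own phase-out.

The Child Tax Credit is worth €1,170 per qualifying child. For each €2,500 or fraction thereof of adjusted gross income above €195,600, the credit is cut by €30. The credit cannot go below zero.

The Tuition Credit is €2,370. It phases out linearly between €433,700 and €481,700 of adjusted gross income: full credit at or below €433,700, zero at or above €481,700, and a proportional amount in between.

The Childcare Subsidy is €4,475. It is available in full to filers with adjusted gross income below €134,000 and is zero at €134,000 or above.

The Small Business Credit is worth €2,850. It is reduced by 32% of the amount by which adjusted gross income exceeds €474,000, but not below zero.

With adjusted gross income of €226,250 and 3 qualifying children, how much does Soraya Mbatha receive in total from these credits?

€8,340

Child Tax Credit: base = 3 × €1,170 = €3,510. income exceeds €195,600 by €30,650, which is 13 full-or-partial €2,500 increments; reduction = 13 × €30 = €390, leaving €3,120.
Tuition Credit: €226,250 is at or below the €433,700 threshold, so the full €2,370 applies.
Childcare Subsidy: €226,250 meets or exceeds the €134,000 cutoff, so the credit is €0.
Small Business Credit: €226,250 is at or below the €474,000 threshold, so the full €2,850 applies.
Total: €3,120 + €2,370 + €0 + €2,850 = €8,340.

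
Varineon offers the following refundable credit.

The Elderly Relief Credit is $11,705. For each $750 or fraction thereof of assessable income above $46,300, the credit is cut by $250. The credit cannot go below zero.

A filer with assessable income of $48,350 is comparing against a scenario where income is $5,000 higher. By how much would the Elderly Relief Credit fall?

$1,750

At $48,350 — income exceeds $46,300 by $2,050, which is 3 full-or-partial $750 increments; reduction = 3 × $250 = $750, leaving $10,955.
At $53,350 — income exceeds $46,300 by $7,050, which is 10 full-or-partial $750 increments; reduction = 10 × $250 = $2,500, leaving $9,205.
Lost: $10,955 − $9,205 = $1,750.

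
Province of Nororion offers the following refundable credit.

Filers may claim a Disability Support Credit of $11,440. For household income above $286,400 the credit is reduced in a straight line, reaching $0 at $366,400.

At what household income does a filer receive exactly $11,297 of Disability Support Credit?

$287,400

$11,297 is 11,297/11,440 of the full $11,440, so 143/11,440 of the $80,000 range has been used: income = $286,400 + $80,000 × 143/11,440 = $287,400.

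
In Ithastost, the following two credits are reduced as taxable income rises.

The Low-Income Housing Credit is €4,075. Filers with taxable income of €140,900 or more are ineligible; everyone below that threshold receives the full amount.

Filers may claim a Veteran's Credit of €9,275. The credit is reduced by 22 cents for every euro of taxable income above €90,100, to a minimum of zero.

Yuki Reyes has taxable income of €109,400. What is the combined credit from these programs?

Low-Income Housing Credit: €109,400 is below the €140,900 cutoff, so the full €4,075 applies.
Veteran's Credit: 22% of the €19,300 excess over €90,100 is €4,246; credit = €9,275 − €4,246 = €5,029.
Total: €4,075 + €5,029 = €9,104.

€9,104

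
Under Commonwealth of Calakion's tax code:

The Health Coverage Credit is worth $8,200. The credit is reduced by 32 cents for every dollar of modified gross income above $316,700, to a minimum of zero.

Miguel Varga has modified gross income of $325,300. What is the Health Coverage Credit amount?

$5,448

Health Coverage Credit: 32% of the $8,600 excess over $316,700 is $2,752; credit = $8,200 − $2,752 = $5,448.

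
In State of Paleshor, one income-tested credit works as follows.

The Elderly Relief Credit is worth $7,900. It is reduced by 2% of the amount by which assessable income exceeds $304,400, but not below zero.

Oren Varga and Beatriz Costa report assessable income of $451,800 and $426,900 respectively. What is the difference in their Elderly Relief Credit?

Oren ($451,800): Elderly Relief Credit: 2% of the $147,400 excess over $304,400 is $2,948; credit = $7,900 − $2,948 = $4,952.
Beatriz ($426,900): Elderly Relief Credit: 2% of the $122,500 excess over $304,400 is $2,450; credit = $7,900 − $2,450 = $5,450.
Difference: |$4,952 − $5,450| = $498.

$498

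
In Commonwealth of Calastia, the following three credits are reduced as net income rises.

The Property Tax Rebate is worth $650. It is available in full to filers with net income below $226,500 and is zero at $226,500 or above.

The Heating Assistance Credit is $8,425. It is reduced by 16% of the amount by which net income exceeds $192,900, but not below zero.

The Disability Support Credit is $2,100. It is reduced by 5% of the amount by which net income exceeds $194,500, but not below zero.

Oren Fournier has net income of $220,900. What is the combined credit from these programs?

Property Tax Rebate: $220,900 is below the $226,500 cutoff, so the full $650 applies.
Heating Assistance Credit: 16% of the $28,000 excess over $192,900 is $4,480; credit = $8,425 − $4,480 = $3,945.
Disability Support Credit: 5% of the $26,400 excess over $194,500 is $1,320; credit = $2,100 − $1,320 = $780.
Total: $650 + $3,945 + $780 = $5,375.

$5,375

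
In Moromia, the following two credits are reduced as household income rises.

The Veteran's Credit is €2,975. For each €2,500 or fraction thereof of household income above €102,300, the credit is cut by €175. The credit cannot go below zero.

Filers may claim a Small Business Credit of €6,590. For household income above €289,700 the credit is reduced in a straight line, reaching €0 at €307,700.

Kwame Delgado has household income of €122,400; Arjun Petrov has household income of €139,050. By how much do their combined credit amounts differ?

€1,050

Kwame (€122,400): Veteran's Credit: income exceeds €102,300 by €20,100, which is 9 full-or-partial €2,500 increments; reduction = 9 × €175 = €1,575, leaving €1,400. Small Business Credit: €122,400 is at or below the €289,700 threshold, so the full €6,590 applies. total €1,400 + €6,590 = €7,990
Arjun (€139,050): Veteran's Credit: income exceeds €102,300 by €36,750, which is 15 full-or-partial €2,500 increments; reduction = 15 × €175 = €2,625, leaving €350. Small Business Credit: €139,050 is at or below the €289,700 threshold, so the full €6,590 applies. total €350 + €6,590 = €6,940
Difference: |€7,990 − €6,940| = €1,050.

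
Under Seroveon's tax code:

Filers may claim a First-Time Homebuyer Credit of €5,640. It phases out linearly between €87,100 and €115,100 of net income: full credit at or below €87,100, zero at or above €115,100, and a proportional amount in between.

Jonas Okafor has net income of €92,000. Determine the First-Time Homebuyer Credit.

First-Time Homebuyer Credit: €92,000 is €4,900 into a €28,000 phase-out range, leaving 23,100/28,000 of the credit: €5,640 × 23,100/28,000 = €4,653.

€4,653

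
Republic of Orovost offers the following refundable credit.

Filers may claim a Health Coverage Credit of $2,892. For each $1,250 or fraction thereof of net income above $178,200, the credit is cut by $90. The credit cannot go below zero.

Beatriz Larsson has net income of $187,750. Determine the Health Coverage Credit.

Health Coverage Credit: income exceeds $178,200 by $9,550, which is 8 full-or-partial $1,250 increments; reduction = 8 × $90 = $720, leaving $2,172.

$2,172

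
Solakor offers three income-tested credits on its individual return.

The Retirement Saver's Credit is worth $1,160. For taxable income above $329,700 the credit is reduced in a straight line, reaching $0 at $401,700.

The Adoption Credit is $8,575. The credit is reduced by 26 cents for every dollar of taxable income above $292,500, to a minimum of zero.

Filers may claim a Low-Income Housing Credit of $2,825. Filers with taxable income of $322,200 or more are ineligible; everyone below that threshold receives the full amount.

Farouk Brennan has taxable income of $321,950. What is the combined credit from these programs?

Retirement Saver's Credit: $321,950 is at or below the $329,700 threshold, so the full $1,160 applies.
Adoption Credit: 26% of the $29,450 excess over $292,500 is $7,657; credit = $8,575 − $7,657 = $918.
Low-Income Housing Credit: $321,950 is below the $322,200 cutoff, so the full $2,825 applies.
Total: $1,160 + $918 + $2,825 = $4,903.

$4,903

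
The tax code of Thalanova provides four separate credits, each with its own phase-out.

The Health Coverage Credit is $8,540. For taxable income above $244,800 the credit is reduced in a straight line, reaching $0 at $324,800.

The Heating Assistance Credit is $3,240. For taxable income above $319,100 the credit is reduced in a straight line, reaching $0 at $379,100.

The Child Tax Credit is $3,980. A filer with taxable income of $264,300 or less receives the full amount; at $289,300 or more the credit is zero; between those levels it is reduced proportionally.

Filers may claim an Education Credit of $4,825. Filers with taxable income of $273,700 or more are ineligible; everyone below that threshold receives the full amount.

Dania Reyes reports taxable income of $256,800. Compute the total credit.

$19,304

Health Coverage Credit: $256,800 is $12,000 into a $80,000 phase-out range, leaving 68,000/80,000 of the credit: $8,540 × 68,000/80,000 = $7,259.
Heating Assistance Credit: $256,800 is at or below the $319,100 threshold, so the full $3,240 applies.
Child Tax Credit: $256,800 is at or below the $264,300 threshold, so the full $3,980 applies.
Education Credit: $256,800 is below the $273,700 cutoff, so the full $4,825 applies.
Total: $7,259 + $3,240 + $3,980 + $4,825 = $19,304.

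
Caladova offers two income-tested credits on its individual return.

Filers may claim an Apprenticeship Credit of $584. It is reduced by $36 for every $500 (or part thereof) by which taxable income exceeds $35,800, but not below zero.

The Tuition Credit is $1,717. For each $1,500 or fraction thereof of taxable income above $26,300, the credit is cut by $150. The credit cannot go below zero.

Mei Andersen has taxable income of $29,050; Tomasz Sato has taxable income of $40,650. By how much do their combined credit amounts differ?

$1,560

Mei ($29,050): Apprenticeship Credit: $29,050 is at or below the $35,800 threshold, so the full $584 applies. Tuition Credit: income exceeds $26,300 by $2,750, which is 2 full-or-partial $1,500 increments; reduction = 2 × $150 = $300, leaving $1,417. total $584 + $1,417 = $2,001
Tomasz ($40,650): Apprenticeship Credit: income exceeds $35,800 by $4,850, which is 10 full-or-partial $500 increments; reduction = 10 × $36 = $360, leaving $224. Tuition Credit: income exceeds $26,300 by $14,350, which is 10 full-or-partial $1,500 increments; reduction = 10 × $150 = $1,500, leaving $217. total $224 + $217 = $441
Difference: |$2,001 − $441| = $1,560.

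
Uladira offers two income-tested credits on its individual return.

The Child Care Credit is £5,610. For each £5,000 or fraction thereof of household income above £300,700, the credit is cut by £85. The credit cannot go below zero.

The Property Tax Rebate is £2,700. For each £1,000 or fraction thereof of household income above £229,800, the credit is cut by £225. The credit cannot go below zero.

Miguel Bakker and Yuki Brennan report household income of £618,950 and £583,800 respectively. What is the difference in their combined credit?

Miguel (£618,950): Child Care Credit: income exceeds £300,700 by £318,250, which is 64 full-or-partial £5,000 increments; reduction = 64 × £85 = £5,440, leaving £170. Property Tax Rebate: income exceeds £229,800 by £389,150 → 390 increments × £225 = £87,750 ≥ base, so the credit is £0. total £170 + £0 = £170
Yuki (£583,800): Child Care Credit: income exceeds £300,700 by £283,100, which is 57 full-or-partial £5,000 increments; reduction = 57 × £85 = £4,845, leaving £765. Property Tax Rebate: income exceeds £229,800 by £354,000 → 354 increments × £225 = £79,650 ≥ base, so the credit is £0. total £765 + £0 = £765
Difference: |£170 − £765| = £595.

£595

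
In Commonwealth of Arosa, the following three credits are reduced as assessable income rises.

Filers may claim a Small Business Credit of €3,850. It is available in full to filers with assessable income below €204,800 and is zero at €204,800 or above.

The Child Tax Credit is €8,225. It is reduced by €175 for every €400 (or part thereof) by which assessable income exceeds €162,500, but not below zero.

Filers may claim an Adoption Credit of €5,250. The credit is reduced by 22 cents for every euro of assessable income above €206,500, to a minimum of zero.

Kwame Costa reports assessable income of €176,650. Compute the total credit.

Small Business Credit: €176,650 is below the €204,800 cutoff, so the full €3,850 applies.
Child Tax Credit: income exceeds €162,500 by €14,150, which is 36 full-or-partial €400 increments; reduction = 36 × €175 = €6,300, leaving €1,925.
Adoption Credit: €176,650 is at or below the €206,500 threshold, so the full €5,250 applies.
Total: €3,850 + €1,925 + €5,250 = €11,025.

€11,025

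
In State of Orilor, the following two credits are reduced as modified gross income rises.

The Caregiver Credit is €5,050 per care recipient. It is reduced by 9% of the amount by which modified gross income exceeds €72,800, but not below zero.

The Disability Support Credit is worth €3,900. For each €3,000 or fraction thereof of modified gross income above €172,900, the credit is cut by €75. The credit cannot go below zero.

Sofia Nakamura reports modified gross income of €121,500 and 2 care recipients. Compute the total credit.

Caregiver Credit: base = 2 × €5,050 = €10,100. 9% of the €48,700 excess over €72,800 is €4,383; credit = €10,100 − €4,383 = €5,717.
Disability Support Credit: €121,500 is at or below the €172,900 threshold, so the full €3,900 applies.
Total: €5,717 + €3,900 = €9,617.

€9,617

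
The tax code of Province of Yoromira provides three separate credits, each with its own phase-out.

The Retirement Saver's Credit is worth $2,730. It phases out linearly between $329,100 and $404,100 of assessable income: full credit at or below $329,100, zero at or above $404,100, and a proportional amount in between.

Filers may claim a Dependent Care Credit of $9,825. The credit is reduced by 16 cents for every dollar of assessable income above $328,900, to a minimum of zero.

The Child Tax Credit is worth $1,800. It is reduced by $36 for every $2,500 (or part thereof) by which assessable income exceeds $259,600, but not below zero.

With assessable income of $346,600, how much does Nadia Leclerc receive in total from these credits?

Retirement Saver's Credit: $346,600 is $17,500 into a $75,000 phase-out range, leaving 57,500/75,000 of the credit: $2,730 × 57,500/75,000 = $2,093.
Dependent Care Credit: 16% of the $17,700 excess over $328,900 is $2,832; credit = $9,825 − $2,832 = $6,993.
Child Tax Credit: income exceeds $259,600 by $87,000, which is 35 full-or-partial $2,500 increments; reduction = 35 × $36 = $1,260, leaving $540.
Total: $2,093 + $6,993 + $540 = $9,626.

$9,626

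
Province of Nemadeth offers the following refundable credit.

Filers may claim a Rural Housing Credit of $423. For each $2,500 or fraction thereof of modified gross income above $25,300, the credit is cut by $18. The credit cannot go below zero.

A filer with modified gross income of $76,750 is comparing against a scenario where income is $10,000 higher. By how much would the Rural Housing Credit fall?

At $76,750 — income exceeds $25,300 by $51,450, which is 21 full-or-partial $2,500 increments; reduction = 21 × $18 = $378, leaving $45.
At $86,750 — income exceeds $25,300 by $61,450 → 25 increments × $18 = $450 ≥ base, so the credit is $0.
Lost: $45 − $0 = $45.

$45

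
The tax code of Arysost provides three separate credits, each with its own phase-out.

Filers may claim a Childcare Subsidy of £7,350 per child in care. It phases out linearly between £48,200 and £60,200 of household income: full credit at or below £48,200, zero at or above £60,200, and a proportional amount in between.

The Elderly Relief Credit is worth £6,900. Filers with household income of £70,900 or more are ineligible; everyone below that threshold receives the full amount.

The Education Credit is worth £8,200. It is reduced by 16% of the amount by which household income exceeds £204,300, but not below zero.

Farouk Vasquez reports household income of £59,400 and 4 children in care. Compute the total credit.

£17,060

Childcare Subsidy: base = 4 × £7,350 = £29,400. £59,400 is £11,200 into a £12,000 phase-out range, leaving 800/12,000 of the credit: £29,400 × 800/12,000 = £1,960.
Elderly Relief Credit: £59,400 is below the £70,900 cutoff, so the full £6,900 applies.
Education Credit: £59,400 is at or below the £204,300 threshold, so the full £8,200 applies.
Total: £1,960 + £6,900 + £8,200 = £17,060.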